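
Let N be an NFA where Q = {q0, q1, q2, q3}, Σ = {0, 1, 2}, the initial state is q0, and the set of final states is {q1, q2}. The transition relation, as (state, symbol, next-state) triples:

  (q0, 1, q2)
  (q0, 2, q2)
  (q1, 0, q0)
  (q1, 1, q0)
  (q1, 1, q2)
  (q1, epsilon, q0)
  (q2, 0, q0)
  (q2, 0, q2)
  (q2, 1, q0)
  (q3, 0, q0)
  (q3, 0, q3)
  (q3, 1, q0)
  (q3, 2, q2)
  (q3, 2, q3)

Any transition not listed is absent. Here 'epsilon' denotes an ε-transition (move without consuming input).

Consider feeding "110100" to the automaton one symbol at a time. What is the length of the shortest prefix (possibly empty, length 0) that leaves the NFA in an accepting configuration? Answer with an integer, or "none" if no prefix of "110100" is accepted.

Start in {q0}.
Read '1': {q0} → {q2}.
None of the earlier sets intersect F, but {q2} does.

1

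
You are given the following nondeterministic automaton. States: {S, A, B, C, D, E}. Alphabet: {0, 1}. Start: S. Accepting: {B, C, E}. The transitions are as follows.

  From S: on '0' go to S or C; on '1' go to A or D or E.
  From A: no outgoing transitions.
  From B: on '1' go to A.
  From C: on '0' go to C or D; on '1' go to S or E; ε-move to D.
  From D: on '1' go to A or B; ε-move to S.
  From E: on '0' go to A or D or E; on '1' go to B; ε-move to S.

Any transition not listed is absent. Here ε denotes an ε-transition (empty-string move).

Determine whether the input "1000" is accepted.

Yes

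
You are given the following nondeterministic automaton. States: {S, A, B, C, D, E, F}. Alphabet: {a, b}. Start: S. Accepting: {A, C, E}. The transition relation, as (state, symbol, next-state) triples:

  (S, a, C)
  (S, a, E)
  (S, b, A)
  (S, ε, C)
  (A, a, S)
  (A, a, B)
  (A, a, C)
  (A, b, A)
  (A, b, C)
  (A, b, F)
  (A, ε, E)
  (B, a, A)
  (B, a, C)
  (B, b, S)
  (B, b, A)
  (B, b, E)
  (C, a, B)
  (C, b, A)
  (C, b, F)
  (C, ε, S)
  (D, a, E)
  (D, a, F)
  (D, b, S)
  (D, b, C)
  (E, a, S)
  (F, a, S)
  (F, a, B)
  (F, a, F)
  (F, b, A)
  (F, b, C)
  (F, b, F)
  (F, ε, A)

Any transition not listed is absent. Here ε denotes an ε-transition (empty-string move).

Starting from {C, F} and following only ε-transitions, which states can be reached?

{S, A, C, E, F}

Begin with {C, F}.
ε-move C → S; add S.
ε-move F → A; add A.
ε-move A → E; add E.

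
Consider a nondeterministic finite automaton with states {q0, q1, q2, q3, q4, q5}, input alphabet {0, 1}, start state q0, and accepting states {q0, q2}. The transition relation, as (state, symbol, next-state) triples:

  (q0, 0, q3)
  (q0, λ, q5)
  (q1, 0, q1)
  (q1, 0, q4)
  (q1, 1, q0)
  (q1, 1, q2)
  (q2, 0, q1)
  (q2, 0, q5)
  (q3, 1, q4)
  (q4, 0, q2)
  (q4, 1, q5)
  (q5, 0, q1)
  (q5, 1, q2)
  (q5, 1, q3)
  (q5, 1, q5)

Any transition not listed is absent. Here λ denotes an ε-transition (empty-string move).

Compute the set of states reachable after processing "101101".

{q0, q2, q3, q5}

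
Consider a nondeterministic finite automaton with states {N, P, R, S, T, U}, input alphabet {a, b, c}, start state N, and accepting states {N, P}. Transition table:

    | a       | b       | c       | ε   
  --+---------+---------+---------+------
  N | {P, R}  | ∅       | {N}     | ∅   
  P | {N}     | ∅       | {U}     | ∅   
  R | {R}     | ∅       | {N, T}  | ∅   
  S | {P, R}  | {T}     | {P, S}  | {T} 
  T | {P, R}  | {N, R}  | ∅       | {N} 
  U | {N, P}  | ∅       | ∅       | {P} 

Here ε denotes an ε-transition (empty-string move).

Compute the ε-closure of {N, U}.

{N, P, U}

Begin with {N, U}.
ε-move U → P; add P.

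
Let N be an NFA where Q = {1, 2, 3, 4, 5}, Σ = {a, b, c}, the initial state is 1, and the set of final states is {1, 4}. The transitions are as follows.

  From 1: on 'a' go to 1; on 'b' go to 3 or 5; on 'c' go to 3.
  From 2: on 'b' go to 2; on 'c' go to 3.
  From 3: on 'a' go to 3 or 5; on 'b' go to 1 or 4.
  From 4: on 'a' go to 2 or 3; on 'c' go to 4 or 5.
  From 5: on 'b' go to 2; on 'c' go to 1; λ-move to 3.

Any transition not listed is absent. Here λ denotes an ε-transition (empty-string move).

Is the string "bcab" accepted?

Start in {1}.
Read 'b': {1} → {3, 5}.
Read 'c': {3, 5} → {1}.
Read 'a': {1} → {1}.
Read 'b': {1} → {3, 5}.
The final set {3, 5} contains no accepting state.

No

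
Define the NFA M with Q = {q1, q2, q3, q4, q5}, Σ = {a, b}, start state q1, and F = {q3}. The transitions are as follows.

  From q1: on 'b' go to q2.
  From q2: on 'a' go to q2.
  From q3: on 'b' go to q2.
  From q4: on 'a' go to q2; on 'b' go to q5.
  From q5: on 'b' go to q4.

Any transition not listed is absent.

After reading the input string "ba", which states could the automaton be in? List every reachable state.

Start in {q1}.
Read 'b': q1→{q2}; now {q2}.
Read 'a': q2→{q2}; now {q2}.

{q2}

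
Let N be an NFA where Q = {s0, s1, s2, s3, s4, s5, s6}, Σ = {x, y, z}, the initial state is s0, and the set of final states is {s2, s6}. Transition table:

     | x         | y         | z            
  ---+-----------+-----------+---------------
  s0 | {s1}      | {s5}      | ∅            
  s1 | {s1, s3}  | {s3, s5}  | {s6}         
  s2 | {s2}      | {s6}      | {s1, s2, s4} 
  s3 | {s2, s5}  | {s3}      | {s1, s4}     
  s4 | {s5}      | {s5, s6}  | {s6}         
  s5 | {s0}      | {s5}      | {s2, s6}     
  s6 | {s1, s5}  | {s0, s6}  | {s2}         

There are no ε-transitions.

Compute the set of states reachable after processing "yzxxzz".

Start in {s0}.
Read 'y': s0→{s5}; now {s5}.
Read 'z': s5→{s2, s6}; now {s2, s6}.
Read 'x': s2→{s2}, s6→{s1, s5}; now {s1, s2, s5}.
Read 'x': s1→{s1, s3}, s2→{s2}, s5→{s0}; now {s0, s1, s2, s3}.
Read 'z': s0→∅, s1→{s6}, s2→{s1, s2, s4}, s3→{s1, s4}; now {s1, s2, s4, s6}.
Read 'z': s1→{s6}, s2→{s1, s2, s4}, s4→{s6}, s6→{s2}; now {s1, s2, s4, s6}.

{s1, s2, s4, s6}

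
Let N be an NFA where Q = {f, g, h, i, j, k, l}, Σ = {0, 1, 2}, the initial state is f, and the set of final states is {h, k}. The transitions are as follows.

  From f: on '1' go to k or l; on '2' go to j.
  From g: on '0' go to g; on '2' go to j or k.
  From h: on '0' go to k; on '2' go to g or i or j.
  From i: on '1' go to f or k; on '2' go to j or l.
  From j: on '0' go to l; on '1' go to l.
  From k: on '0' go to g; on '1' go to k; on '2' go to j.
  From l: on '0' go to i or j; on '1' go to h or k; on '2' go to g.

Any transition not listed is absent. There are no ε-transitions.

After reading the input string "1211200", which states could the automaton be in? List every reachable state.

Start in {f}.
Read '1': {f} → {k, l}.
Read '2': {k, l} → {g, j}.
Read '1': {g, j} → {l}.
Read '1': {l} → {h, k}.
Read '2': {h, k} → {g, i, j}.
Read '0': {g, i, j} → {g, l}.
Read '0': {g, l} → {g, i, j}.

{g, i, j}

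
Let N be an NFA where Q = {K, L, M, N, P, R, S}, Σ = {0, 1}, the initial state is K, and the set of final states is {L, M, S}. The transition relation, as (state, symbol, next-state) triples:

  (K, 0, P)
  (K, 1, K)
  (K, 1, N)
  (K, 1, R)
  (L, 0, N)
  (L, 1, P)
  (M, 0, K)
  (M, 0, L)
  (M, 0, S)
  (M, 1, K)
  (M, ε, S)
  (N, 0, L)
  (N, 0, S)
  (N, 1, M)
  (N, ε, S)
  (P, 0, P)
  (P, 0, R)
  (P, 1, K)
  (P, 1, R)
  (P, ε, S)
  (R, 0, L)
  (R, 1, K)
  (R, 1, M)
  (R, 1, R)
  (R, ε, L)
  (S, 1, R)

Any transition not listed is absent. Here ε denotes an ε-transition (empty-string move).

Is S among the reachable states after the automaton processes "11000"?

Yes

Start in {K}.
Read '1': K→{K, N, R}; union {K, N, R}; ε-closure = {K, L, N, R, S}.
Read '1': K→{K, N, R}, L→{P}, N→{M}, R→{K, M, R}, S→{R}; union {K, M, N, P, R}; ε-closure = {K, L, M, N, P, R, S}.
Read '0': K→{P}, L→{N}, M→{K, L, S}, N→{L, S}, P→{P, R}, R→{L}, S→∅; now {K, L, N, P, R, S}.
Read '0': K→{P}, L→{N}, N→{L, S}, P→{P, R}, R→{L}, S→∅; now {L, N, P, R, S}.
Read '0': L→{N}, N→{L, S}, P→{P, R}, R→{L}, S→∅; now {L, N, P, R, S}.
State S is in {L, N, P, R, S}.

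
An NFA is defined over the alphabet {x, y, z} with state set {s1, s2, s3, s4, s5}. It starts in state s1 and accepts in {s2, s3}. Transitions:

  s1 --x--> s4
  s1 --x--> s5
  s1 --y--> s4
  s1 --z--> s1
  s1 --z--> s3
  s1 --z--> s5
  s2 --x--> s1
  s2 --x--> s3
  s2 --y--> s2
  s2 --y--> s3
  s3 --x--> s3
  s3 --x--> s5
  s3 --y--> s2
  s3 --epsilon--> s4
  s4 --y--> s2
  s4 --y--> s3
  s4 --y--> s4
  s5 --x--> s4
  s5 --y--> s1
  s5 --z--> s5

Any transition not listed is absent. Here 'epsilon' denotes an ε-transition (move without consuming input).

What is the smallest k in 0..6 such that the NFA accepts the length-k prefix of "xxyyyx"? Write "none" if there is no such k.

3

Start in {s1}.
Read 'x': s1→{s4, s5}; now {s4, s5}.
Read 'x': s4→∅, s5→{s4}; now {s4}.
Read 'y': s4→{s2, s3, s4}; now {s2, s3, s4}.
None of the earlier sets intersect F, but {s2, s3, s4} does.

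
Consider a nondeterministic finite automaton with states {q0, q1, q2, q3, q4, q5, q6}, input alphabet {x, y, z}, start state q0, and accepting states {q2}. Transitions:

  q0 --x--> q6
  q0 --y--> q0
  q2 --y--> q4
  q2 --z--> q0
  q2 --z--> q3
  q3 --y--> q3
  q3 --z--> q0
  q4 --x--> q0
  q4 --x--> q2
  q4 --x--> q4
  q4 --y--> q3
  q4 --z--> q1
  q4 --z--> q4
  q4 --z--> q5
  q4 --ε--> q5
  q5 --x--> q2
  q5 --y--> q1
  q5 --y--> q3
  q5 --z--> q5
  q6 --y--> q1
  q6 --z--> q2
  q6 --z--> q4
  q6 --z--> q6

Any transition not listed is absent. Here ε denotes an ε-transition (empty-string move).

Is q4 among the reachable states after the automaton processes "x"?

No

Start in {q0}.
Read 'x': {q0} → {q6}.
State q4 is not in {q6}.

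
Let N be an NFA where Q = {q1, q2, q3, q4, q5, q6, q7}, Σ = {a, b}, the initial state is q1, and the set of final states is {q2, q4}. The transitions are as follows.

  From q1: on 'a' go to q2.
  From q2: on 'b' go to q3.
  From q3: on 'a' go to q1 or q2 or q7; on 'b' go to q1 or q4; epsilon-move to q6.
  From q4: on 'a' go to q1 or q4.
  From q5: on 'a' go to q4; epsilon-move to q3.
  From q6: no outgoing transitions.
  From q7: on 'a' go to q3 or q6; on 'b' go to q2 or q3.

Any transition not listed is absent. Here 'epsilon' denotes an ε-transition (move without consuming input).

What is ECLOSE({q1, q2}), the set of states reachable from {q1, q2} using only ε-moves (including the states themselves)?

Begin with {q1, q2}.
No ε-moves leave this set, so the closure equals the set itself.

{q1, q2}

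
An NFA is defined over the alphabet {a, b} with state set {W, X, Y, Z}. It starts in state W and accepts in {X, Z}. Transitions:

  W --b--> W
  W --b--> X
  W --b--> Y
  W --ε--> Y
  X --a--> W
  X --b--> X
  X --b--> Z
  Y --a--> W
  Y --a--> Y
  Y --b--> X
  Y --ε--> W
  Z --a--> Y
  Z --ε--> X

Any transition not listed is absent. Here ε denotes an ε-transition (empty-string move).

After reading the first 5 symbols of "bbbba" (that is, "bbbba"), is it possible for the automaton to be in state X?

No

Start: ε-closure({W}) = {W, Y}.
Read 'b': {W, Y} → {W, X, Y}.
Read 'b': {W, X, Y} → {W, X, Y, Z}.
Read 'b': {W, X, Y, Z} → {W, X, Y, Z}.
Read 'b': {W, X, Y, Z} → {W, X, Y, Z}.
Read 'a': {W, X, Y, Z} → {W, Y}.
State X is not in {W, Y}.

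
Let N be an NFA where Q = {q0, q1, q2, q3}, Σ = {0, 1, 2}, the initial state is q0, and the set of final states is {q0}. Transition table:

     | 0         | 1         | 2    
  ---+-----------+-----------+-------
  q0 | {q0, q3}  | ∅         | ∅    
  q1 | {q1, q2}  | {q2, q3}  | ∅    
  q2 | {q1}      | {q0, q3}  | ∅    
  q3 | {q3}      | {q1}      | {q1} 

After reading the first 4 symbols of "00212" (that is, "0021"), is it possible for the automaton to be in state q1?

Start in {q0}.
Read '0': q0→{q0, q3}; now {q0, q3}.
Read '0': q0→{q0, q3}, q3→{q3}; now {q0, q3}.
Read '2': q0→∅, q3→{q1}; now {q1}.
Read '1': q1→{q2, q3}; now {q2, q3}.
State q1 is not in {q2, q3}.

No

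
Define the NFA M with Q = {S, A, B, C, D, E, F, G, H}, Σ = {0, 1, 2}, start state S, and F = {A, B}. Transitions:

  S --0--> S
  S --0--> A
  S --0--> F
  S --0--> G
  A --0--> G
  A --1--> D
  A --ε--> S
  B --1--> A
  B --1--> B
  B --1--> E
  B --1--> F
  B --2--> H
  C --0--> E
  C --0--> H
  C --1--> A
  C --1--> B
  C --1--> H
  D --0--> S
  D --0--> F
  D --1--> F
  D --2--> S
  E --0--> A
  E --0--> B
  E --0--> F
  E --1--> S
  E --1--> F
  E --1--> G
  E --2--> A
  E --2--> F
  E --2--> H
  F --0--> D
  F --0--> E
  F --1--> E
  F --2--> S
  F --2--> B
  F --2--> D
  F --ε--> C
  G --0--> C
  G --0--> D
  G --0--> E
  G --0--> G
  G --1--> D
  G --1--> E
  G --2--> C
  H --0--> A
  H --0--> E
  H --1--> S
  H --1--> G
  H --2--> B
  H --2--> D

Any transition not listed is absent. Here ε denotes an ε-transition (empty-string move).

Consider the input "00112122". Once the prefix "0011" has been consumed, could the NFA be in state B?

Start in {S}.
Read '0': {S} → {S, A, C, F, G}.
Read '0': {S, A, C, F, G} → {S, A, C, D, E, F, G, H}.
Read '1': {S, A, C, D, E, F, G, H} → {S, A, B, C, D, E, F, G, H}.
Read '1': {S, A, B, C, D, E, F, G, H} → {S, A, B, C, D, E, F, G, H}.
State B is in {S, A, B, C, D, E, F, G, H}.

Yes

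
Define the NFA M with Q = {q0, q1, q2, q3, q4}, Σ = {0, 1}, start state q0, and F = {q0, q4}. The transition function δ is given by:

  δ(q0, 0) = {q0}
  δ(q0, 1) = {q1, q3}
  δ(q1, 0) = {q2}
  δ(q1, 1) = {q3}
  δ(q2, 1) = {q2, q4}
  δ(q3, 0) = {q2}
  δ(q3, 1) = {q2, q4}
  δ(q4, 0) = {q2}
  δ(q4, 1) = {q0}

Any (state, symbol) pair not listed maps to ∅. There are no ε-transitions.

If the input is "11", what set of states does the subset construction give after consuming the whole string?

{q2, q3, q4}

Start in {q0}.
Read '1': {q0} → {q1, q3}.
Read '1': {q1, q3} → {q2, q3, q4}.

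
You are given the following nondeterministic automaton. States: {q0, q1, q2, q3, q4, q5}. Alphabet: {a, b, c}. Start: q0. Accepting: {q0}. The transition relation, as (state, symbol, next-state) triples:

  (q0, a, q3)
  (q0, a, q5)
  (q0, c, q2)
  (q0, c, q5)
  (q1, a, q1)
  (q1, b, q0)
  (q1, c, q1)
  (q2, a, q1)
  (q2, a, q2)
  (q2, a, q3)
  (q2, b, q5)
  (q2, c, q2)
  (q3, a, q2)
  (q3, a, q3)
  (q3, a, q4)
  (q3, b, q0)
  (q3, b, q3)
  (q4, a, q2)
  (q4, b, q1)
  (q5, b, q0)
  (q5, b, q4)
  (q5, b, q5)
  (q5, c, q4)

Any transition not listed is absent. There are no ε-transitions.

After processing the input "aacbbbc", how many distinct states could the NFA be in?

Start in {q0}.
Read 'a': q0→{q3, q5}; now {q3, q5}.
Read 'a': q3→{q2, q3, q4}, q5→∅; now {q2, q3, q4}.
Read 'c': q2→{q2}, q3→∅, q4→∅; now {q2}.
Read 'b': q2→{q5}; now {q5}.
Read 'b': q5→{q0, q4, q5}; now {q0, q4, q5}.
Read 'b': q0→∅, q4→{q1}, q5→{q0, q4, q5}; now {q0, q1, q4, q5}.
Read 'c': q0→{q2, q5}, q1→{q1}, q4→∅, q5→{q4}; now {q1, q2, q4, q5}.
That set has 4 states.

4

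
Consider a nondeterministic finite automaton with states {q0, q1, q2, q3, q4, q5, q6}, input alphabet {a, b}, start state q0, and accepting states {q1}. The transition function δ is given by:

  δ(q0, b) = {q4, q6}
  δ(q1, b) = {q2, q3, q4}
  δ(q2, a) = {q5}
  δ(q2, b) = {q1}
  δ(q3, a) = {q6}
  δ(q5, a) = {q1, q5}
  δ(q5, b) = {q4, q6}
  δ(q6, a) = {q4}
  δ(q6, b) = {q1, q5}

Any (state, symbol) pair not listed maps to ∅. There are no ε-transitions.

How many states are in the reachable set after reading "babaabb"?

Start in {q0}.
Read 'b': {q0} → {q4, q6}.
Read 'a': {q4, q6} → {q4}.
Read 'b': {q4} → ∅.
The set is empty and remains empty for the remaining 4 symbols.
That set has 0 states.

0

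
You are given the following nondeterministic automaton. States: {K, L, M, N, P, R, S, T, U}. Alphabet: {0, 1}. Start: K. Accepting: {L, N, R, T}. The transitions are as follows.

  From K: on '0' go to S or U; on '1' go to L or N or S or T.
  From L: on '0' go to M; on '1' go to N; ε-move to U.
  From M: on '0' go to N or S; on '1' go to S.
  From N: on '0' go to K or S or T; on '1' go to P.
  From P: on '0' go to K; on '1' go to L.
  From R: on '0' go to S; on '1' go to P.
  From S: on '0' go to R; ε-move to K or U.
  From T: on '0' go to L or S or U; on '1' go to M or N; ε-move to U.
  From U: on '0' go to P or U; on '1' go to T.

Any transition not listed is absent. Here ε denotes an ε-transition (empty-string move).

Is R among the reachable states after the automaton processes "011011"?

Start in {K}.
Read '0': {K} → {K, S, U}.
Read '1': {K, S, U} → {K, L, N, S, T, U}.
Read '1': {K, L, N, S, T, U} → {K, L, M, N, P, S, T, U}.
Read '0': {K, L, M, N, P, S, T, U} → {K, L, M, N, P, R, S, T, U}.
Read '1': {K, L, M, N, P, R, S, T, U} → {K, L, M, N, P, S, T, U}.
Read '1': {K, L, M, N, P, S, T, U} → {K, L, M, N, P, S, T, U}.
State R is not in {K, L, M, N, P, S, T, U}.

No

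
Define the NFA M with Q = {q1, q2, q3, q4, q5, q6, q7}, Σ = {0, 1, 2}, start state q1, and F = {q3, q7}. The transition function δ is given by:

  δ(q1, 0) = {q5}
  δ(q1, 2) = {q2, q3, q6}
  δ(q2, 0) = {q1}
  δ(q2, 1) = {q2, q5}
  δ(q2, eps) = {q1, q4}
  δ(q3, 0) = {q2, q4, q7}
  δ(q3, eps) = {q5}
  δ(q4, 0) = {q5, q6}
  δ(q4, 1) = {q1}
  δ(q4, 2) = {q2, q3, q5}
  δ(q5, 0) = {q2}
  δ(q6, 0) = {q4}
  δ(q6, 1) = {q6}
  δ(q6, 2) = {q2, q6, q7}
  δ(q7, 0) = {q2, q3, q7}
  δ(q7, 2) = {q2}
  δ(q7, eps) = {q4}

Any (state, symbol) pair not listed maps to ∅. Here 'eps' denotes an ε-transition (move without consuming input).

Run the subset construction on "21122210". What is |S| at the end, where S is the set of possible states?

Start in {q1}.
Read '2': q1→{q2, q3, q6}; union {q2, q3, q6}; ε-closure = {q1, q2, q3, q4, q5, q6}.
Read '1': q1→∅, q2→{q2, q5}, q3→∅, q4→{q1}, q5→∅, q6→{q6}; union {q1, q2, q5, q6}; ε-closure = {q1, q2, q4, q5, q6}.
Read '1': q1→∅, q2→{q2, q5}, q4→{q1}, q5→∅, q6→{q6}; union {q1, q2, q5, q6}; ε-closure = {q1, q2, q4, q5, q6}.
Read '2': q1→{q2, q3, q6}, q2→∅, q4→{q2, q3, q5}, q5→∅, q6→{q2, q6, q7}; union {q2, q3, q5, q6, q7}; ε-closure = {q1, q2, q3, q4, q5, q6, q7}.
Read '2': q1→{q2, q3, q6}, q2→∅, q3→∅, q4→{q2, q3, q5}, q5→∅, q6→{q2, q6, q7}, q7→{q2}; union {q2, q3, q5, q6, q7}; ε-closure = {q1, q2, q3, q4, q5, q6, q7}.
Read '2': q1→{q2, q3, q6}, q2→∅, q3→∅, q4→{q2, q3, q5}, q5→∅, q6→{q2, q6, q7}, q7→{q2}; union {q2, q3, q5, q6, q7}; ε-closure = {q1, q2, q3, q4, q5, q6, q7}.
Read '1': q1→∅, q2→{q2, q5}, q3→∅, q4→{q1}, q5→∅, q6→{q6}, q7→∅; union {q1, q2, q5, q6}; ε-closure = {q1, q2, q4, q5, q6}.
Read '0': q1→{q5}, q2→{q1}, q4→{q5, q6}, q5→{q2}, q6→{q4}; now {q1, q2, q4, q5, q6}.
That set has 5 states.

5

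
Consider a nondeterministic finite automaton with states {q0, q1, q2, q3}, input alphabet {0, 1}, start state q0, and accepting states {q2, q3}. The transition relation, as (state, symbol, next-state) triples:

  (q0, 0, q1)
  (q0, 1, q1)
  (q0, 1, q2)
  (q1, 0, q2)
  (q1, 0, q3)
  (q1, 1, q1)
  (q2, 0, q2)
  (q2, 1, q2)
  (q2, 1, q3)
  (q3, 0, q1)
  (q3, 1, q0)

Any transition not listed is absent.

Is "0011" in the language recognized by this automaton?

Start in {q0}.
Read '0': q0→{q1}; now {q1}.
Read '0': q1→{q2, q3}; now {q2, q3}.
Read '1': q2→{q2, q3}, q3→{q0}; now {q0, q2, q3}.
Read '1': q0→{q1, q2}, q2→{q2, q3}, q3→{q0}; now {q0, q1, q2, q3}.
The final set {q0, q1, q2, q3} contains the accepting states q2, q3.

Yes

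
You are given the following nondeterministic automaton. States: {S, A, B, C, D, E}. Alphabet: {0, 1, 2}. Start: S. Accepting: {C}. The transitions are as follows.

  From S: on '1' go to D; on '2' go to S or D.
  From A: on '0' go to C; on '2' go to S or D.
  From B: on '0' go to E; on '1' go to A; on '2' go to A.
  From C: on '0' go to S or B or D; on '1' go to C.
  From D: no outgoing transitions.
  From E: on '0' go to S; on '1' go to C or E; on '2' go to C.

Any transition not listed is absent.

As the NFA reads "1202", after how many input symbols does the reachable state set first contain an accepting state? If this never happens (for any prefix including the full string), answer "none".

Start in {S}.
Read '1': S→{D}; now {D}.
Read '2': D→∅; now ∅.
The set is empty and remains empty for the remaining 2 symbols.
No reachable set along the way intersects F.

none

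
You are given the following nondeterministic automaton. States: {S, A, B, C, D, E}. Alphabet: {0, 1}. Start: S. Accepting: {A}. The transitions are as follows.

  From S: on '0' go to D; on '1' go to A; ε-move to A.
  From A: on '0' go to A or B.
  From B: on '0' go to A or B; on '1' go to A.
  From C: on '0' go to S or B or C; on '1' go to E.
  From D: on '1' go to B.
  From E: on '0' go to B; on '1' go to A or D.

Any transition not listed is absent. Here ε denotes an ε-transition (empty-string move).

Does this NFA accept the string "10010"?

Yes

Start: ε-closure({S}) = {S, A}.
Read '1': {S, A} → {A}.
Read '0': {A} → {A, B}.
Read '0': {A, B} → {A, B}.
Read '1': {A, B} → {A}.
Read '0': {A} → {A, B}.
The final set {A, B} contains the accepting state A.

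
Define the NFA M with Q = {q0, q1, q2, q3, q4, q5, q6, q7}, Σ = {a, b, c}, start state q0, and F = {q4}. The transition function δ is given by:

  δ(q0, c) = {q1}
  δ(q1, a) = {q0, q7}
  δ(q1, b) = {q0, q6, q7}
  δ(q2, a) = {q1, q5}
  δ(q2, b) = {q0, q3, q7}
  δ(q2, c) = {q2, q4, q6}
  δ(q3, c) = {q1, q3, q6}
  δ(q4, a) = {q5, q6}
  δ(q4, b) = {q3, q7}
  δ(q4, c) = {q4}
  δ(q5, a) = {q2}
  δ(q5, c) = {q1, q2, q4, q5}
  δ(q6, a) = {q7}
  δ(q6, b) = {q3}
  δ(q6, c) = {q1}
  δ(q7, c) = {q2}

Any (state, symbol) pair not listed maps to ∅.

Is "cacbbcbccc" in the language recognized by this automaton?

Start in {q0}.
Read 'c': {q0} → {q1}.
Read 'a': {q1} → {q0, q7}.
Read 'c': {q0, q7} → {q1, q2}.
Read 'b': {q1, q2} → {q0, q3, q6, q7}.
Read 'b': {q0, q3, q6, q7} → {q3}.
Read 'c': {q3} → {q1, q3, q6}.
Read 'b': {q1, q3, q6} → {q0, q3, q6, q7}.
Read 'c': {q0, q3, q6, q7} → {q1, q2, q3, q6}.
Read 'c': {q1, q2, q3, q6} → {q1, q2, q3, q4, q6}.
Read 'c': {q1, q2, q3, q4, q6} → {q1, q2, q3, q4, q6}.
The final set {q1, q2, q3, q4, q6} contains the accepting state q4.

Yes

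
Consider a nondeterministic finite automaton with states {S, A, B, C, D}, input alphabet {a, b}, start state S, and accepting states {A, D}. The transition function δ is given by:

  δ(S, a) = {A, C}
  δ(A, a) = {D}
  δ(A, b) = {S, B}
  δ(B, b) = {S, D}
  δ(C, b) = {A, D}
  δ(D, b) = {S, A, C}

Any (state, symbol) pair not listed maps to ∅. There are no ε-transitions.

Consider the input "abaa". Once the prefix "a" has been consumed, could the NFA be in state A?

Start in {S}.
Read 'a': {S} → {A, C}.
State A is in {A, C}.

Yes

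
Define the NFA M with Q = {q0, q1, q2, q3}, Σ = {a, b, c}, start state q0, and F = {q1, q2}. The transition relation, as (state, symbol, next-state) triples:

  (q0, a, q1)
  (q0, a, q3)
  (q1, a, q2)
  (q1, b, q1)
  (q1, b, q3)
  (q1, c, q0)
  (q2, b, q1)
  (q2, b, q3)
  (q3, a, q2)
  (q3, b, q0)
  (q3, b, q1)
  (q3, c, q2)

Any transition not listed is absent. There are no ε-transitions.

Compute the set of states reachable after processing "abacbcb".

{q1, q3}

Start in {q0}.
Read 'a': q0→{q1, q3}; now {q1, q3}.
Read 'b': q1→{q1, q3}, q3→{q0, q1}; now {q0, q1, q3}.
Read 'a': q0→{q1, q3}, q1→{q2}, q3→{q2}; now {q1, q2, q3}.
Read 'c': q1→{q0}, q2→∅, q3→{q2}; now {q0, q2}.
Read 'b': q0→∅, q2→{q1, q3}; now {q1, q3}.
Read 'c': q1→{q0}, q3→{q2}; now {q0, q2}.
Read 'b': q0→∅, q2→{q1, q3}; now {q1, q3}.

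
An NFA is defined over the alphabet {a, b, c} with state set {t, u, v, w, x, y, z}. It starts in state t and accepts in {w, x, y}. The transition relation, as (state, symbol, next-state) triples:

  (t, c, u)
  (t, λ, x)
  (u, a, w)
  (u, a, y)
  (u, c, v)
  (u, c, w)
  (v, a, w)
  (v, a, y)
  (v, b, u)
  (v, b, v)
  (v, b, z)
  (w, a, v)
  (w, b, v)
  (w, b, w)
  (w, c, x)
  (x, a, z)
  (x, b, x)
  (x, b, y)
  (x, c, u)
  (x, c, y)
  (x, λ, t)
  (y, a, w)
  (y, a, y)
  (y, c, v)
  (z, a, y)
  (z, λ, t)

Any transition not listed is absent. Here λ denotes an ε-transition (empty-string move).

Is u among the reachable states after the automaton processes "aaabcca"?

Start: ε-closure({t}) = {t, x}.
Read 'a': t→∅, x→{z}; union {z}; ε-closure = {t, x, z}.
Read 'a': t→∅, x→{z}, z→{y}; union {y, z}; ε-closure = {t, x, y, z}.
Read 'a': t→∅, x→{z}, y→{w, y}, z→{y}; union {w, y, z}; ε-closure = {t, w, x, y, z}.
Read 'b': t→∅, w→{v, w}, x→{x, y}, y→∅, z→∅; union {v, w, x, y}; ε-closure = {t, v, w, x, y}.
Read 'c': t→{u}, v→∅, w→{x}, x→{u, y}, y→{v}; union {u, v, x, y}; ε-closure = {t, u, v, x, y}.
Read 'c': t→{u}, u→{v, w}, v→∅, x→{u, y}, y→{v}; now {u, v, w, y}.
Read 'a': u→{w, y}, v→{w, y}, w→{v}, y→{w, y}; now {v, w, y}.
State u is not in {v, w, y}.

No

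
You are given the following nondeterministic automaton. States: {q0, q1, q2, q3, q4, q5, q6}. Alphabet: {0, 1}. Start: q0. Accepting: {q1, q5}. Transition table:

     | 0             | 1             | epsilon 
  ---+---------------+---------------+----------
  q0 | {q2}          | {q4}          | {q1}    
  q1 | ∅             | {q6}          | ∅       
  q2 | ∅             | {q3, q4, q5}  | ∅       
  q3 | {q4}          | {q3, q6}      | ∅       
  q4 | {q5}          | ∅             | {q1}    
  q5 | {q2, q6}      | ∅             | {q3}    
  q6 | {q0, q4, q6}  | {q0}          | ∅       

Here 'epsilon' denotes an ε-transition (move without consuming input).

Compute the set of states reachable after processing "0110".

{q0, q1, q4, q6}

Start: ε-closure({q0}) = {q0, q1}.
Read '0': q0→{q2}, q1→∅; now {q2}.
Read '1': q2→{q3, q4, q5}; union {q3, q4, q5}; ε-closure = {q1, q3, q4, q5}.
Read '1': q1→{q6}, q3→{q3, q6}, q4→∅, q5→∅; now {q3, q6}.
Read '0': q3→{q4}, q6→{q0, q4, q6}; union {q0, q4, q6}; ε-closure = {q0, q1, q4, q6}.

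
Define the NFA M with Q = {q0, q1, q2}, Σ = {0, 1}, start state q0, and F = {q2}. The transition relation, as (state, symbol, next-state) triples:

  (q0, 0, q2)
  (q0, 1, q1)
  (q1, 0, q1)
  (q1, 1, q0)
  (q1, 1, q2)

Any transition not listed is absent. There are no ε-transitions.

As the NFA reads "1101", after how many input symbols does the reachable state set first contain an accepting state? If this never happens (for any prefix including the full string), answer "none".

Start in {q0}.
Read '1': {q0} → {q1}.
Read '1': {q1} → {q0, q2}.
None of the earlier sets intersect F, but {q0, q2} does.

2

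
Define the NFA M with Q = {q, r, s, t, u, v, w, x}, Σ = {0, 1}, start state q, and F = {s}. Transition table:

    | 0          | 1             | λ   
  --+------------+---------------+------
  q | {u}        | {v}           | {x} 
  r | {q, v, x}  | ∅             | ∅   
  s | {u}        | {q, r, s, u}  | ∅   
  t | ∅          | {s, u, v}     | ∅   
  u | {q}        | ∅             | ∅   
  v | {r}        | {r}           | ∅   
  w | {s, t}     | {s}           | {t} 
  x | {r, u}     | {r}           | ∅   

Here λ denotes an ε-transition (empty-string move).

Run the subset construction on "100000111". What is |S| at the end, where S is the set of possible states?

0

Start: ε-closure({q}) = {q, x}.
Read '1': {q, x} → {r, v}.
Read '0': {r, v} → {q, r, v, x}.
Read '0': {q, r, v, x} → {q, r, u, v, x}.
Read '0': {q, r, u, v, x} → {q, r, u, v, x}.
Read '0': {q, r, u, v, x} → {q, r, u, v, x}.
Read '0': {q, r, u, v, x} → {q, r, u, v, x}.
Read '1': {q, r, u, v, x} → {r, v}.
Read '1': {r, v} → {r}.
Read '1': {r} → ∅.
That set has 0 states.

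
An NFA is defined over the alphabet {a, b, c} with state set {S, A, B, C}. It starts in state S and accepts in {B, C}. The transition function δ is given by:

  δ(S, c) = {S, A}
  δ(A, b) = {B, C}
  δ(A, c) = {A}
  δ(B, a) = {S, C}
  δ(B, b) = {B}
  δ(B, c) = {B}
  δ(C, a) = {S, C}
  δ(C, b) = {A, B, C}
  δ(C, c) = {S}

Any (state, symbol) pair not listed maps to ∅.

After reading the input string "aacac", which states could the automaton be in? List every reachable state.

∅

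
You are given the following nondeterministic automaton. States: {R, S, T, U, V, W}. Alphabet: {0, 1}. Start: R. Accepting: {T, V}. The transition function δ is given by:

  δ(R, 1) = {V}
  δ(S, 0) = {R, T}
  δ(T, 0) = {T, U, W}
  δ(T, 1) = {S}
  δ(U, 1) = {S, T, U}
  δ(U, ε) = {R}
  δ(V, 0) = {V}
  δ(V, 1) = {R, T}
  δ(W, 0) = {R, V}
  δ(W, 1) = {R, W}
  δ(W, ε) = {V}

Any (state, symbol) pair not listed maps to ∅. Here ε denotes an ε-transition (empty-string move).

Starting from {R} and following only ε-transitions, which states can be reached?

Begin with {R}.
No ε-moves leave this set, so the closure equals the set itself.

{R}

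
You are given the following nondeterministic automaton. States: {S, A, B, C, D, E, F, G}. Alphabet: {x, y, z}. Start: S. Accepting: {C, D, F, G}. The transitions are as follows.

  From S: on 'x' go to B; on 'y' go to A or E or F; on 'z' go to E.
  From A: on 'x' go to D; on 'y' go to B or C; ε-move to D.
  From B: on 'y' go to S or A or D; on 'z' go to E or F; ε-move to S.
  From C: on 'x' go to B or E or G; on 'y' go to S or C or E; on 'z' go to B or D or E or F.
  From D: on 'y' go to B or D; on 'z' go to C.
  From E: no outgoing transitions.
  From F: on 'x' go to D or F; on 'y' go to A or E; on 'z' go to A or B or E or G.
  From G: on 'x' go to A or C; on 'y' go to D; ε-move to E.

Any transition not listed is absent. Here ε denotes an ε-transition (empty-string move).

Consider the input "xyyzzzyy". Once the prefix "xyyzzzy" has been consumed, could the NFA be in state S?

Yes

Start in {S}.
Read 'x': S→{B}; union {B}; ε-closure = {S, B}.
Read 'y': S→{A, E, F}, B→{S, A, D}; now {S, A, D, E, F}.
Read 'y': S→{A, E, F}, A→{B, C}, D→{B, D}, E→∅, F→{A, E}; union {A, B, C, D, E, F}; ε-closure = {S, A, B, C, D, E, F}.
Read 'z': S→{E}, A→∅, B→{E, F}, C→{B, D, E, F}, D→{C}, E→∅, F→{A, B, E, G}; union {A, B, C, D, E, F, G}; ε-closure = {S, A, B, C, D, E, F, G}.
Read 'z': S→{E}, A→∅, B→{E, F}, C→{B, D, E, F}, D→{C}, E→∅, F→{A, B, E, G}, G→∅; union {A, B, C, D, E, F, G}; ε-closure = {S, A, B, C, D, E, F, G}.
Read 'z': S→{E}, A→∅, B→{E, F}, C→{B, D, E, F}, D→{C}, E→∅, F→{A, B, E, G}, G→∅; union {A, B, C, D, E, F, G}; ε-closure = {S, A, B, C, D, E, F, G}.
Read 'y': S→{A, E, F}, A→{B, C}, B→{S, A, D}, C→{S, C, E}, D→{B, D}, E→∅, F→{A, E}, G→{D}; now {S, A, B, C, D, E, F}.
State S is in {S, A, B, C, D, E, F}.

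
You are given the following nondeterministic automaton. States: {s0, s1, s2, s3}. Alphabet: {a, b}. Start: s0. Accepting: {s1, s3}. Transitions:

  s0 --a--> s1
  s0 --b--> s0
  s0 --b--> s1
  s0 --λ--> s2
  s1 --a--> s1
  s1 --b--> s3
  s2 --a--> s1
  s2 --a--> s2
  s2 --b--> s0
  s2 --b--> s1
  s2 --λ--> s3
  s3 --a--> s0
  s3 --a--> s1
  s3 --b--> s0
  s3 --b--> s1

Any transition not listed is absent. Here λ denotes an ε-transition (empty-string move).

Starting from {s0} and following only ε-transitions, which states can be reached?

Begin with {s0}.
ε-move s0 → s2; add s2.
ε-move s2 → s3; add s3.

{s0, s2, s3}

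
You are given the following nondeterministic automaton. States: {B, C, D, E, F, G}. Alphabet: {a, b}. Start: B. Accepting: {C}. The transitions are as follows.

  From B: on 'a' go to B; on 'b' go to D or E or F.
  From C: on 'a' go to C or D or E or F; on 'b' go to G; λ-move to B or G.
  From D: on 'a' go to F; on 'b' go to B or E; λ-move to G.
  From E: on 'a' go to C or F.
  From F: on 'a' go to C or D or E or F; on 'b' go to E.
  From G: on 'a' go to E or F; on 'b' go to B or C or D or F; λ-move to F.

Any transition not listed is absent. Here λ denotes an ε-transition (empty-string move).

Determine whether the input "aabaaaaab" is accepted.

Start in {B}.
Read 'a': B→{B}; now {B}.
Read 'a': B→{B}; now {B}.
Read 'b': B→{D, E, F}; union {D, E, F}; ε-closure = {D, E, F, G}.
Read 'a': D→{F}, E→{C, F}, F→{C, D, E, F}, G→{E, F}; union {C, D, E, F}; ε-closure = {B, C, D, E, F, G}.
Read 'a': B→{B}, C→{C, D, E, F}, D→{F}, E→{C, F}, F→{C, D, E, F}, G→{E, F}; union {B, C, D, E, F}; ε-closure = {B, C, D, E, F, G}.
Read 'a': B→{B}, C→{C, D, E, F}, D→{F}, E→{C, F}, F→{C, D, E, F}, G→{E, F}; union {B, C, D, E, F}; ε-closure = {B, C, D, E, F, G}.
Read 'a': B→{B}, C→{C, D, E, F}, D→{F}, E→{C, F}, F→{C, D, E, F}, G→{E, F}; union {B, C, D, E, F}; ε-closure = {B, C, D, E, F, G}.
Read 'a': B→{B}, C→{C, D, E, F}, D→{F}, E→{C, F}, F→{C, D, E, F}, G→{E, F}; union {B, C, D, E, F}; ε-closure = {B, C, D, E, F, G}.
Read 'b': B→{D, E, F}, C→{G}, D→{B, E}, E→∅, F→{E}, G→{B, C, D, F}; now {B, C, D, E, F, G}.
The final set {B, C, D, E, F, G} contains the accepting state C.

Yes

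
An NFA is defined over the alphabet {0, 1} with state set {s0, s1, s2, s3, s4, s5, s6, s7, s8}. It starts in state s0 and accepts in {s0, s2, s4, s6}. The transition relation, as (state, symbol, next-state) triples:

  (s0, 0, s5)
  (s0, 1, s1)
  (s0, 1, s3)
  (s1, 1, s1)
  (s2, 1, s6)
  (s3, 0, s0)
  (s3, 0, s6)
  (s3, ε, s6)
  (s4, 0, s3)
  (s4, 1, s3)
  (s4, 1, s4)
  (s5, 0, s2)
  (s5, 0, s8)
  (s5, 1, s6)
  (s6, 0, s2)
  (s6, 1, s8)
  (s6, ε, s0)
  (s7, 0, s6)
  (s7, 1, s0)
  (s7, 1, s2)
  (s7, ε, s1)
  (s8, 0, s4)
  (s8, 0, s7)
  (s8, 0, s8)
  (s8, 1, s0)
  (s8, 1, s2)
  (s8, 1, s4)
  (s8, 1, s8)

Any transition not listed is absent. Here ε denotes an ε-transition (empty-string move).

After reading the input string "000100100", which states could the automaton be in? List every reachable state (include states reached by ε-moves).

{s0, s1, s2, s3, s4, s5, s6, s7, s8}

Start in {s0}.
Read '0': s0→{s5}; now {s5}.
Read '0': s5→{s2, s8}; now {s2, s8}.
Read '0': s2→∅, s8→{s4, s7, s8}; union {s4, s7, s8}; ε-closure = {s1, s4, s7, s8}.
Read '1': s1→{s1}, s4→{s3, s4}, s7→{s0, s2}, s8→{s0, s2, s4, s8}; union {s0, s1, s2, s3, s4, s8}; ε-closure = {s0, s1, s2, s3, s4, s6, s8}.
Read '0': s0→{s5}, s1→∅, s2→∅, s3→{s0, s6}, s4→{s3}, s6→{s2}, s8→{s4, s7, s8}; union {s0, s2, s3, s4, s5, s6, s7, s8}; ε-closure = {s0, s1, s2, s3, s4, s5, s6, s7, s8}.
Read '0': s0→{s5}, s1→∅, s2→∅, s3→{s0, s6}, s4→{s3}, s5→{s2, s8}, s6→{s2}, s7→{s6}, s8→{s4, s7, s8}; union {s0, s2, s3, s4, s5, s6, s7, s8}; ε-closure = {s0, s1, s2, s3, s4, s5, s6, s7, s8}.
Read '1': s0→{s1, s3}, s1→{s1}, s2→{s6}, s3→∅, s4→{s3, s4}, s5→{s6}, s6→{s8}, s7→{s0, s2}, s8→{s0, s2, s4, s8}; now {s0, s1, s2, s3, s4, s6, s8}.
Read '0': s0→{s5}, s1→∅, s2→∅, s3→{s0, s6}, s4→{s3}, s6→{s2}, s8→{s4, s7, s8}; union {s0, s2, s3, s4, s5, s6, s7, s8}; ε-closure = {s0, s1, s2, s3, s4, s5, s6, s7, s8}.
Read '0': s0→{s5}, s1→∅, s2→∅, s3→{s0, s6}, s4→{s3}, s5→{s2, s8}, s6→{s2}, s7→{s6}, s8→{s4, s7, s8}; union {s0, s2, s3, s4, s5, s6, s7, s8}; ε-closure = {s0, s1, s2, s3, s4, s5, s6, s7, s8}.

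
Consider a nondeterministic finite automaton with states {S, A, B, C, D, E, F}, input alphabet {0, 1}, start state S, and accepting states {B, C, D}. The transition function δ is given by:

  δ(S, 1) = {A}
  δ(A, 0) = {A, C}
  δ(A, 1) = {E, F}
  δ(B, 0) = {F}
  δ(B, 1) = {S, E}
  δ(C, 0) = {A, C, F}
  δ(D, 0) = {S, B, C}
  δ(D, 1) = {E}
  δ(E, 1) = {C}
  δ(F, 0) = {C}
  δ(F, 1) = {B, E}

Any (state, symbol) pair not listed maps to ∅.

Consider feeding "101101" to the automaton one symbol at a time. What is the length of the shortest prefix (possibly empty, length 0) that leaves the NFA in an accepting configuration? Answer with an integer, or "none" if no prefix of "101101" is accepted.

2

Start in {S}.
Read '1': {S} → {A}.
Read '0': {A} → {A, C}.
None of the earlier sets intersect F, but {A, C} does.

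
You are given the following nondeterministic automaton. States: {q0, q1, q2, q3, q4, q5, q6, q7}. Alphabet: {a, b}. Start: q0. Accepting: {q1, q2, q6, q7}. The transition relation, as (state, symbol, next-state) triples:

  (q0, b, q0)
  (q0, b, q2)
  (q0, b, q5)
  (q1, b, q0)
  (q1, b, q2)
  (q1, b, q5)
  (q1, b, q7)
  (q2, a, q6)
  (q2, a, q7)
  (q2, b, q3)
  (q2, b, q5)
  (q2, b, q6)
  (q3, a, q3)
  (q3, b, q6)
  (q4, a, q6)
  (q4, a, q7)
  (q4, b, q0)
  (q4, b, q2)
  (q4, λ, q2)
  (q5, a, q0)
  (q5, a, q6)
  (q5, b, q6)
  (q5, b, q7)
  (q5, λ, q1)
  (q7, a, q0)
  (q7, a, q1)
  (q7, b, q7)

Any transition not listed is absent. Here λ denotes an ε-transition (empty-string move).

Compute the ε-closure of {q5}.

{q1, q5}

Begin with {q5}.
ε-move q5 → q1; add q1.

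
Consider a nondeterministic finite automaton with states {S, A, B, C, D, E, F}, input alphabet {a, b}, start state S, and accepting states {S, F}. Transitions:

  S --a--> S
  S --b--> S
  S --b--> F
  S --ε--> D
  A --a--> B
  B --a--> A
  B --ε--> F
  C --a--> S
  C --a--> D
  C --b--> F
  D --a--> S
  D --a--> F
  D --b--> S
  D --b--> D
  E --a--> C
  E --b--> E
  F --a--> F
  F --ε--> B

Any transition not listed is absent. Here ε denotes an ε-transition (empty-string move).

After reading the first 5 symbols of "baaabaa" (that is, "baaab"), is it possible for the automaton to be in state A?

No

Start: ε-closure({S}) = {S, D}.
Read 'b': {S, D} → {S, B, D, F}.
Read 'a': {S, B, D, F} → {S, A, B, D, F}.
Read 'a': {S, A, B, D, F} → {S, A, B, D, F}.
Read 'a': {S, A, B, D, F} → {S, A, B, D, F}.
Read 'b': {S, A, B, D, F} → {S, B, D, F}.
State A is not in {S, B, D, F}.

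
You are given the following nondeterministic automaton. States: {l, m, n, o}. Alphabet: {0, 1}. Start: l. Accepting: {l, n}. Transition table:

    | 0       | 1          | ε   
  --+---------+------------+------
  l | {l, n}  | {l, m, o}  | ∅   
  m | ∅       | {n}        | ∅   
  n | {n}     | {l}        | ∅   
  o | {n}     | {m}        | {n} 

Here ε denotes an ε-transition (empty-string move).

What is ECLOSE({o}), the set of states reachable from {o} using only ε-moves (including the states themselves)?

{n, o}

Begin with {o}.
ε-move o → n; add n.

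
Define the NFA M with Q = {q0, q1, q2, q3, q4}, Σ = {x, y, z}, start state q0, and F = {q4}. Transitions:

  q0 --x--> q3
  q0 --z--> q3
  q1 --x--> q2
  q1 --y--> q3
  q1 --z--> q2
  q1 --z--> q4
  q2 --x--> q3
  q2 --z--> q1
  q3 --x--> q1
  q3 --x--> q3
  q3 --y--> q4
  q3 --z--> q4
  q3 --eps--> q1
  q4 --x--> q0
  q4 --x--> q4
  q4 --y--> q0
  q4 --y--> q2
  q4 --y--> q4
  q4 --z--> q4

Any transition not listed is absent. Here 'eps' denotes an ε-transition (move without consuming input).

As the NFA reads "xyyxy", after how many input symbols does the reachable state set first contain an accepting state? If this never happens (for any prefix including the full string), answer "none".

2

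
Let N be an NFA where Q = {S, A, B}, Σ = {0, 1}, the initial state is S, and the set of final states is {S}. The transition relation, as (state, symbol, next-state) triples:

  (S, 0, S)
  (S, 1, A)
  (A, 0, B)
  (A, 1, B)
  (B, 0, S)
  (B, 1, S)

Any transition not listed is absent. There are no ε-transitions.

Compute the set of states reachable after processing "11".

Start in {S}.
Read '1': S→{A}; now {A}.
Read '1': A→{B}; now {B}.

{B}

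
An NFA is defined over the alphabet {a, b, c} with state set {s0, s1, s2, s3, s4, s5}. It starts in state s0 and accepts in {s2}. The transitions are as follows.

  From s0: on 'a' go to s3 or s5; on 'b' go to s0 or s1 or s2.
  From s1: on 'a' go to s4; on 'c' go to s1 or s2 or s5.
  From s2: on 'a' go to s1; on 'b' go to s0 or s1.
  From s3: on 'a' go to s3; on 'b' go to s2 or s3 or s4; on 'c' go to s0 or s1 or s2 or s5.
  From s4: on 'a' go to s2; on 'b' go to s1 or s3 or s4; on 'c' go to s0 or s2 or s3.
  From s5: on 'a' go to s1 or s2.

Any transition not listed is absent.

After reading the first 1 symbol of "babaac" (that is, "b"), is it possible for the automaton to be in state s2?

Yes

Start in {s0}.
Read 'b': {s0} → {s0, s1, s2}.
State s2 is in {s0, s1, s2}.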